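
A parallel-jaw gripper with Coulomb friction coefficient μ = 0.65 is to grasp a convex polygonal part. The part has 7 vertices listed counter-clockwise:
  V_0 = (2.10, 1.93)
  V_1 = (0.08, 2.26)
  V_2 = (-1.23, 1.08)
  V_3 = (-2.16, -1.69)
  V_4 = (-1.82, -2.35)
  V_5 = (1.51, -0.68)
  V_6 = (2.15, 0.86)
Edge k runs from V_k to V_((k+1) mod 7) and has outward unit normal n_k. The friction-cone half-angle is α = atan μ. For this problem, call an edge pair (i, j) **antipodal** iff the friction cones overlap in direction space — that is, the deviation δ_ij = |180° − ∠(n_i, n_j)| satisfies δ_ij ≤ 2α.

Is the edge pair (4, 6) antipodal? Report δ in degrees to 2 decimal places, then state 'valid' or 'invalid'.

δ = 113.96°, invalid

α = atan 0.65 = 33.02°;  2α = 66.05°
edge 4: e_4 = (+3.33, +1.67);  n_4 = (+0.4483, -0.8939)
edge 6: e_6 = (-0.05, +1.07);  n_6 = (+0.9989, +0.0467)
∠(n_4, n_6) = 66.04°
δ = |180° − 66.04°| = 113.96°
113.96° > 2α = 66.05°  →  invalid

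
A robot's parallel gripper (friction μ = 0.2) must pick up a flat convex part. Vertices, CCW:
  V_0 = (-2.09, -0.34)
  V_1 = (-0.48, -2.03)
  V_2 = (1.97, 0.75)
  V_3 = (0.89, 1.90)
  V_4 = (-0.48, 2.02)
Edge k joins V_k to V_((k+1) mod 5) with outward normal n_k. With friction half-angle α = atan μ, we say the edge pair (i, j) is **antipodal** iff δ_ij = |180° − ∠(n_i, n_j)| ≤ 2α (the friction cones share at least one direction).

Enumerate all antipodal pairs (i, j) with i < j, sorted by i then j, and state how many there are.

α = atan 0.2 = 11.31°;  2α = 22.62°
n_0 = (-0.7240, -0.6898)
n_1 = (+0.7502, -0.6612)
n_2 = (+0.7289, +0.6846)
n_3 = (+0.0873, +0.9962)
n_4 = (-0.8261, +0.5636)
  (0,1): δ = 85.00°  ·
  (0,2): δ = 0.41°  ✓
  (0,3): δ = 41.38°  ·
  (0,4): δ = 102.09°  ·
  (1,2): δ = 95.41°  ·
  (1,3): δ = 53.62°  ·
  (1,4): δ = 7.09°  ✓
  (2,3): δ = 138.21°  ·
  (2,4): δ = 77.50°  ·
  (3,4): δ = 119.30°  ·
antipodal pairs: 2

count = 2; pairs: (0,2), (1,4)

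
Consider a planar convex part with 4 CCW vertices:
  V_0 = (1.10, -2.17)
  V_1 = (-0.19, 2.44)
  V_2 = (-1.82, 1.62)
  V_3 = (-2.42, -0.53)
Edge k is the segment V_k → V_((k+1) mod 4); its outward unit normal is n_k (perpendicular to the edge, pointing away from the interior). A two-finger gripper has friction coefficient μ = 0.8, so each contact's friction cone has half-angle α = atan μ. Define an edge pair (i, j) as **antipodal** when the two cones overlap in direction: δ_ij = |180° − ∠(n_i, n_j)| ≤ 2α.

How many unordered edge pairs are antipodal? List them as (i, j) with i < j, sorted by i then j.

count = 3; pairs: (0,2), (0,3), (1,3)

α = atan 0.8 = 38.66°;  2α = 77.32°
n_0 = (+0.9630, +0.2695)
n_1 = (-0.4494, +0.8933)
n_2 = (-0.9632, +0.2688)
n_3 = (-0.4223, -0.9064)
  (0,1): δ = 78.93°  ·
  (0,2): δ = 31.23°  ✓
  (0,3): δ = 49.39°  ✓
  (1,2): δ = 132.30°  ·
  (1,3): δ = 51.69°  ✓
  (2,3): δ = 99.39°  ·
antipodal pairs: 3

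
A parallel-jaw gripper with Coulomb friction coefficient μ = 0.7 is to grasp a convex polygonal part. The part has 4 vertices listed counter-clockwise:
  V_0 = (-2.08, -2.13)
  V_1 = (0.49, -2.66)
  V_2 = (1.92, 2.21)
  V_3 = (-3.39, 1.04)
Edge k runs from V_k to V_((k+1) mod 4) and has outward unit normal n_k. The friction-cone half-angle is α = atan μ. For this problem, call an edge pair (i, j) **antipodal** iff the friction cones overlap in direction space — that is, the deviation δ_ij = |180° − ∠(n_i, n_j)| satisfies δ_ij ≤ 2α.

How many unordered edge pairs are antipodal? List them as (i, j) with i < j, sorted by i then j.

count = 3; pairs: (0,2), (1,2), (1,3)

α = atan 0.7 = 34.99°;  2α = 69.98°
n_0 = (-0.2020, -0.9794)
n_1 = (+0.9595, -0.2817)
n_2 = (-0.2152, +0.9766)
n_3 = (-0.9242, -0.3819)
  (0,1): δ = 94.71°  ·
  (0,2): δ = 24.08°  ✓
  (0,3): δ = 124.11°  ·
  (1,2): δ = 61.21°  ✓
  (1,3): δ = 38.82°  ✓
  (2,3): δ = 79.97°  ·
antipodal pairs: 3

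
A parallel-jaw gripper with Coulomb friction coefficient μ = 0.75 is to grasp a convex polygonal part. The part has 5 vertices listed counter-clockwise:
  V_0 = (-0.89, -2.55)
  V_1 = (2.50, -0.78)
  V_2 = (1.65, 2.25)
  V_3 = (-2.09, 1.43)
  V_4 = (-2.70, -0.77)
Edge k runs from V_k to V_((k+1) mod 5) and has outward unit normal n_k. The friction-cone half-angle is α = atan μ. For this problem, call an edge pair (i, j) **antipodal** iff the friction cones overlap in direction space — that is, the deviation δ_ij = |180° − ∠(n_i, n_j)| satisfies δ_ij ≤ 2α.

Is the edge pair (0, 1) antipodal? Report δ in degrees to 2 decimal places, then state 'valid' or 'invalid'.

α = atan 0.75 = 36.87°;  2α = 73.74°
edge 0: e_0 = (+3.39, +1.77);  n_0 = (+0.4628, -0.8864)
edge 1: e_1 = (-0.85, +3.03);  n_1 = (+0.9628, +0.2701)
∠(n_0, n_1) = 78.10°
δ = |180° − 78.10°| = 101.90°
101.90° > 2α = 73.74°  →  invalid

δ = 101.90°, invalid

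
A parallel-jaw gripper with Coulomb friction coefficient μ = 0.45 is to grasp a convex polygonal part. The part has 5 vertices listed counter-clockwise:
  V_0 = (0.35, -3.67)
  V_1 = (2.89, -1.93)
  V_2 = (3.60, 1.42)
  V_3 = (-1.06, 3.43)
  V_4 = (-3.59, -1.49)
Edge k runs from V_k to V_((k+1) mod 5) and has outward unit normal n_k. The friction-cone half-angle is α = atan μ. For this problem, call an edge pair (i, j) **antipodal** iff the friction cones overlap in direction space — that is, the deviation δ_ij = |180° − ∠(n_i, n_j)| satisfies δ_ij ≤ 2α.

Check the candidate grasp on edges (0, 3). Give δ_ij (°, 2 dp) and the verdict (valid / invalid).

α = atan 0.45 = 24.23°;  2α = 48.46°
edge 0: e_0 = (+2.54, +1.74);  n_0 = (+0.5651, -0.8250)
edge 3: e_3 = (-2.53, -4.92);  n_3 = (-0.8893, +0.4573)
∠(n_0, n_3) = 151.63°
δ = |180° − 151.63°| = 28.37°
28.37° ≤ 2α = 48.46°  →  valid

δ = 28.37°, valid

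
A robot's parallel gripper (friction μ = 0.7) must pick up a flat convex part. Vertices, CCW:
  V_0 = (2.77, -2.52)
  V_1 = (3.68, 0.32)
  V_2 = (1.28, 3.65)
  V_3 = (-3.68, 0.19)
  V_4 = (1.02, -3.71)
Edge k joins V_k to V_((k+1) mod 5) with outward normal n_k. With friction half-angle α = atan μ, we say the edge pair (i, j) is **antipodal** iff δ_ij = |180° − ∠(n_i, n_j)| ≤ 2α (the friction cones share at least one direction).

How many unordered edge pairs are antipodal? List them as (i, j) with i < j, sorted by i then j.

α = atan 0.7 = 34.99°;  2α = 69.98°
n_0 = (+0.9523, -0.3051)
n_1 = (+0.8113, +0.5847)
n_2 = (-0.5721, +0.8202)
n_3 = (-0.6386, -0.7696)
n_4 = (+0.5623, -0.8269)
  (0,1): δ = 126.45°  ·
  (0,2): δ = 37.33°  ✓
  (0,3): δ = 68.08°  ✓
  (0,4): δ = 141.98°  ·
  (1,2): δ = 90.88°  ·
  (1,3): δ = 14.53°  ✓
  (1,4): δ = 88.43°  ·
  (2,3): δ = 74.58°  ·
  (2,4): δ = 0.68°  ✓
  (3,4): δ = 106.10°  ·
antipodal pairs: 4

count = 4; pairs: (0,2), (0,3), (1,3), (2,4)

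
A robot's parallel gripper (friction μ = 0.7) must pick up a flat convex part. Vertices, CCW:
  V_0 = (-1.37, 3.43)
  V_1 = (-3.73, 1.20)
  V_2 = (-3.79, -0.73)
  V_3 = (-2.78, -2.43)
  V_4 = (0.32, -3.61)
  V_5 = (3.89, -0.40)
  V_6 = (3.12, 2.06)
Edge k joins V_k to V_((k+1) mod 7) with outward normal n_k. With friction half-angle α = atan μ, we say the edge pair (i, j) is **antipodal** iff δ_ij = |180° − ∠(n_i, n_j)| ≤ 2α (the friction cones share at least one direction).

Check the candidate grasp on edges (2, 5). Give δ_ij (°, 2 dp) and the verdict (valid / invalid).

α = atan 0.7 = 34.99°;  2α = 69.98°
edge 2: e_2 = (+1.01, -1.70);  n_2 = (-0.8597, -0.5108)
edge 5: e_5 = (-0.77, +2.46);  n_5 = (+0.9543, +0.2987)
∠(n_2, n_5) = 166.67°
δ = |180° − 166.67°| = 13.33°
13.33° ≤ 2α = 69.98°  →  valid

δ = 13.33°, valid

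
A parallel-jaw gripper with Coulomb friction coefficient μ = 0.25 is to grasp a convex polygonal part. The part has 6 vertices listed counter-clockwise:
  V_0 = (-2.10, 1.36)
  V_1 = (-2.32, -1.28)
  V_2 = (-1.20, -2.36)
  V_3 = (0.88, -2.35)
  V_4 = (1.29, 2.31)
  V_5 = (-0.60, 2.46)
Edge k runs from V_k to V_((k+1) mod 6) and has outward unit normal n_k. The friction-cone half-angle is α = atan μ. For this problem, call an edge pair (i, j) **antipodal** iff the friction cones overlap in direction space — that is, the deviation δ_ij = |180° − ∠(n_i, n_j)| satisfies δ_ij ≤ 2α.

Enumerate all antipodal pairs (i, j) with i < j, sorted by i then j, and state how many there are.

α = atan 0.25 = 14.04°;  2α = 28.07°
n_0 = (-0.9965, +0.0830)
n_1 = (-0.6941, -0.7198)
n_2 = (+0.0048, -1.0000)
n_3 = (+0.9962, -0.0876)
n_4 = (+0.0791, +0.9969)
n_5 = (-0.5914, +0.8064)
  (0,1): δ = 129.19°  ·
  (0,2): δ = 84.96°  ·
  (0,3): δ = 0.26°  ✓
  (0,4): δ = 90.23°  ·
  (0,5): δ = 131.02°  ·
  (1,2): δ = 135.77°  ·
  (1,3): δ = 51.07°  ·
  (1,4): δ = 39.42°  ·
  (1,5): δ = 80.21°  ·
  (2,3): δ = 95.30°  ·
  (2,4): δ = 4.81°  ✓
  (2,5): δ = 35.98°  ·
  (3,4): δ = 89.51°  ·
  (3,5): δ = 48.72°  ·
  (4,5): δ = 139.21°  ·
antipodal pairs: 2

count = 2; pairs: (0,3), (2,4)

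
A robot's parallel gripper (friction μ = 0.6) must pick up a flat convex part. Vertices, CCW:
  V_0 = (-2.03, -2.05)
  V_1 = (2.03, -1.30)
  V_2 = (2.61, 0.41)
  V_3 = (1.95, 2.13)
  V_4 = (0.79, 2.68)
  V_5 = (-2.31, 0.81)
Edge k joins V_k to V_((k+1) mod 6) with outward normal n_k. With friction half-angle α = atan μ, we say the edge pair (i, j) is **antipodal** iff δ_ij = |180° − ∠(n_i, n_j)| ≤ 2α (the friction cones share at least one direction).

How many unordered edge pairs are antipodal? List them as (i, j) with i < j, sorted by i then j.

count = 6; pairs: (0,3), (0,4), (1,4), (1,5), (2,5), (3,5)

α = atan 0.6 = 30.96°;  2α = 61.93°
n_0 = (+0.1817, -0.9834)
n_1 = (+0.9470, -0.3212)
n_2 = (+0.9336, +0.3583)
n_3 = (+0.4284, +0.9036)
n_4 = (-0.5165, +0.8563)
n_5 = (-0.9952, -0.0974)
  (0,1): δ = 119.20°  ·
  (0,2): δ = 79.47°  ·
  (0,3): δ = 35.83°  ✓
  (0,4): δ = 20.63°  ✓
  (0,5): δ = 85.13°  ·
  (1,2): δ = 140.27°  ·
  (1,3): δ = 96.63°  ·
  (1,4): δ = 40.16°  ✓
  (1,5): δ = 24.33°  ✓
  (2,3): δ = 136.36°  ·
  (2,4): δ = 79.89°  ·
  (2,5): δ = 15.40°  ✓
  (3,4): δ = 123.53°  ·
  (3,5): δ = 59.04°  ✓
  (4,5): δ = 115.51°  ·
antipodal pairs: 6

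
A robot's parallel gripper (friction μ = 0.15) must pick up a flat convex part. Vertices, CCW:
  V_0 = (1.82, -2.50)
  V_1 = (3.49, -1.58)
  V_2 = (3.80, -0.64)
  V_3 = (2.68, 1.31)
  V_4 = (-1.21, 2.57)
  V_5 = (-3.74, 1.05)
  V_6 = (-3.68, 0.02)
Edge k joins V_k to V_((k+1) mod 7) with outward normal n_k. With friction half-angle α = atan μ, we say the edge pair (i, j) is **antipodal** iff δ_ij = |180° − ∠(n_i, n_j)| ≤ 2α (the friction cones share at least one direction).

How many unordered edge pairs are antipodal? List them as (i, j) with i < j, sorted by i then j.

α = atan 0.15 = 8.53°;  2α = 17.06°
n_0 = (+0.4825, -0.8759)
n_1 = (+0.9497, -0.3132)
n_2 = (+0.8671, +0.4981)
n_3 = (+0.3081, +0.9513)
n_4 = (-0.5150, +0.8572)
n_5 = (-0.9983, -0.0582)
n_6 = (-0.4165, -0.9091)
  (0,1): δ = 137.10°  ·
  (0,2): δ = 88.98°  ·
  (0,3): δ = 46.80°  ·
  (0,4): δ = 2.15°  ✓
  (0,5): δ = 64.48°  ·
  (0,6): δ = 126.53°  ·
  (1,2): δ = 131.88°  ·
  (1,3): δ = 89.70°  ·
  (1,4): δ = 40.75°  ·
  (1,5): δ = 21.59°  ·
  (1,6): δ = 83.64°  ·
  (2,3): δ = 137.82°  ·
  (2,4): δ = 88.87°  ·
  (2,5): δ = 26.54°  ·
  (2,6): δ = 35.51°  ·
  (3,4): δ = 131.06°  ·
  (3,5): δ = 68.72°  ·
  (3,6): δ = 6.67°  ✓
  (4,5): δ = 117.66°  ·
  (4,6): δ = 55.61°  ·
  (5,6): δ = 117.95°  ·
antipodal pairs: 2

count = 2; pairs: (0,4), (3,6)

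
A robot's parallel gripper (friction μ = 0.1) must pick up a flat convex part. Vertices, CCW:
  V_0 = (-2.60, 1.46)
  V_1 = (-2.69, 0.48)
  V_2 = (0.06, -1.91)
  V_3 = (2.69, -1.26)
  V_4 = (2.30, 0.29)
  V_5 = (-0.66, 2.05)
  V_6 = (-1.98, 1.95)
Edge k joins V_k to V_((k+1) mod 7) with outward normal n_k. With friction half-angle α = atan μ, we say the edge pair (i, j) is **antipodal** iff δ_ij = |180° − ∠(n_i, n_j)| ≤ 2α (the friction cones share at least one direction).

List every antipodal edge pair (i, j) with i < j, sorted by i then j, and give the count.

α = atan 0.1 = 5.71°;  2α = 11.42°
n_0 = (-0.9958, +0.0915)
n_1 = (-0.6560, -0.7548)
n_2 = (+0.2399, -0.9708)
n_3 = (+0.9698, +0.2440)
n_4 = (+0.5111, +0.8595)
n_5 = (-0.0755, +0.9971)
n_6 = (-0.6201, +0.7846)
  (0,1): δ = 125.75°  ·
  (0,2): δ = 70.87°  ·
  (0,3): δ = 19.37°  ·
  (0,4): δ = 64.51°  ·
  (0,5): δ = 99.58°  ·
  (0,6): δ = 133.57°  ·
  (1,2): δ = 125.12°  ·
  (1,3): δ = 34.88°  ·
  (1,4): δ = 10.26°  ✓
  (1,5): δ = 45.33°  ·
  (1,6): δ = 79.31°  ·
  (2,3): δ = 89.76°  ·
  (2,4): δ = 44.62°  ·
  (2,5): δ = 9.55°  ✓
  (2,6): δ = 24.44°  ·
  (3,4): δ = 134.86°  ·
  (3,5): δ = 99.79°  ·
  (3,6): δ = 65.80°  ·
  (4,5): δ = 144.93°  ·
  (4,6): δ = 110.94°  ·
  (5,6): δ = 146.01°  ·
antipodal pairs: 2

count = 2; pairs: (1,4), (2,5)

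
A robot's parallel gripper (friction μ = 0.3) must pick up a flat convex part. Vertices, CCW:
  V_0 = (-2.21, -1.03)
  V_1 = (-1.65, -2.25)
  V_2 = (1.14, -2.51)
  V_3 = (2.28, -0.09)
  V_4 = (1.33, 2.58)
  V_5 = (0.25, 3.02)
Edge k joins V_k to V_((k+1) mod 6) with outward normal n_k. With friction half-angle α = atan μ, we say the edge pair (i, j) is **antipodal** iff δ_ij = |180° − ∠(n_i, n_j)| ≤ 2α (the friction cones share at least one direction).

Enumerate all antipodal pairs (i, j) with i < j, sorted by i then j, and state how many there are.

count = 3; pairs: (0,3), (1,4), (2,5)

α = atan 0.3 = 16.70°;  2α = 33.40°
n_0 = (-0.9088, -0.4172)
n_1 = (-0.0928, -0.9957)
n_2 = (+0.9046, -0.4262)
n_3 = (+0.9421, +0.3352)
n_4 = (+0.3773, +0.9261)
n_5 = (-0.8547, +0.5191)
  (0,1): δ = 119.98°  ·
  (0,2): δ = 49.88°  ·
  (0,3): δ = 5.07°  ✓
  (0,4): δ = 43.18°  ·
  (0,5): δ = 124.07°  ·
  (1,2): δ = 109.90°  ·
  (1,3): δ = 65.09°  ·
  (1,4): δ = 16.84°  ✓
  (1,5): δ = 64.05°  ·
  (2,3): δ = 135.19°  ·
  (2,4): δ = 86.94°  ·
  (2,5): δ = 6.05°  ✓
  (3,4): δ = 131.75°  ·
  (3,5): δ = 50.86°  ·
  (4,5): δ = 99.11°  ·
antipodal pairs: 3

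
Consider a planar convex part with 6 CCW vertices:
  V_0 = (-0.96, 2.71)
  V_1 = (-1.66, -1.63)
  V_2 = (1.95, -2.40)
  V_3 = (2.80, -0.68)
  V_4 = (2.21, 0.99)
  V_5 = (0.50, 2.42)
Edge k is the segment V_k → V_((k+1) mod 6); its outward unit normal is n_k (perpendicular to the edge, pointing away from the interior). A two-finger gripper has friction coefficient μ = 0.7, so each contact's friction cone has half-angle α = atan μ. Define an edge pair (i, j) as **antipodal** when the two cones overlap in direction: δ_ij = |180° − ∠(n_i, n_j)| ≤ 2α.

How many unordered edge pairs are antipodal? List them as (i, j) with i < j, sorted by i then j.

count = 6; pairs: (0,2), (0,3), (0,4), (1,3), (1,4), (1,5)

α = atan 0.7 = 34.99°;  2α = 69.98°
n_0 = (-0.9872, +0.1592)
n_1 = (-0.2086, -0.9780)
n_2 = (+0.8965, -0.4430)
n_3 = (+0.9429, +0.3331)
n_4 = (+0.6415, +0.7671)
n_5 = (+0.1948, +0.9808)
  (0,1): δ = 92.88°  ·
  (0,2): δ = 17.14°  ✓
  (0,3): δ = 28.62°  ✓
  (0,4): δ = 59.26°  ✓
  (0,5): δ = 87.93°  ·
  (1,2): δ = 104.26°  ·
  (1,3): δ = 58.50°  ✓
  (1,4): δ = 27.86°  ✓
  (1,5): δ = 0.81°  ✓
  (2,3): δ = 134.24°  ·
  (2,4): δ = 103.61°  ·
  (2,5): δ = 74.94°  ·
  (3,4): δ = 149.36°  ·
  (3,5): δ = 120.69°  ·
  (4,5): δ = 151.33°  ·
antipodal pairs: 6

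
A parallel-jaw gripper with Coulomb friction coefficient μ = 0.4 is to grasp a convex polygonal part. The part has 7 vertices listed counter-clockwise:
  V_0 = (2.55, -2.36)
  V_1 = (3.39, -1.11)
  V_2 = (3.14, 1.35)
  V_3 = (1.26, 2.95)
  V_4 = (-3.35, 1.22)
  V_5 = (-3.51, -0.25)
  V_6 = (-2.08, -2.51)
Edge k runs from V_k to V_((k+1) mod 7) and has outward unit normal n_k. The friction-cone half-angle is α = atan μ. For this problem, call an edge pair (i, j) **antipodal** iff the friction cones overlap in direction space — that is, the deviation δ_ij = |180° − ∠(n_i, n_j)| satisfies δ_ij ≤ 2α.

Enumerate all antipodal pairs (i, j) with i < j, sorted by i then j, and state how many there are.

count = 7; pairs: (0,3), (0,4), (1,4), (1,5), (2,5), (2,6), (3,6)

α = atan 0.4 = 21.80°;  2α = 43.60°
n_0 = (+0.8300, -0.5578)
n_1 = (+0.9949, +0.1011)
n_2 = (+0.6481, +0.7615)
n_3 = (-0.3513, +0.9362)
n_4 = (-0.9941, +0.1082)
n_5 = (-0.8450, -0.5347)
n_6 = (+0.0324, -0.9995)
  (0,1): δ = 140.30°  ·
  (0,2): δ = 96.50°  ·
  (0,3): δ = 35.53°  ✓
  (0,4): δ = 27.69°  ✓
  (0,5): δ = 66.22°  ·
  (0,6): δ = 125.76°  ·
  (1,2): δ = 136.20°  ·
  (1,3): δ = 75.23°  ·
  (1,4): δ = 12.01°  ✓
  (1,5): δ = 26.52°  ✓
  (1,6): δ = 86.05°  ·
  (2,3): δ = 119.03°  ·
  (2,4): δ = 55.81°  ·
  (2,5): δ = 17.28°  ✓
  (2,6): δ = 42.26°  ✓
  (3,4): δ = 116.78°  ·
  (3,5): δ = 78.25°  ·
  (3,6): δ = 18.71°  ✓
  (4,5): δ = 141.46°  ·
  (4,6): δ = 81.93°  ·
  (5,6): δ = 120.47°  ·
antipodal pairs: 7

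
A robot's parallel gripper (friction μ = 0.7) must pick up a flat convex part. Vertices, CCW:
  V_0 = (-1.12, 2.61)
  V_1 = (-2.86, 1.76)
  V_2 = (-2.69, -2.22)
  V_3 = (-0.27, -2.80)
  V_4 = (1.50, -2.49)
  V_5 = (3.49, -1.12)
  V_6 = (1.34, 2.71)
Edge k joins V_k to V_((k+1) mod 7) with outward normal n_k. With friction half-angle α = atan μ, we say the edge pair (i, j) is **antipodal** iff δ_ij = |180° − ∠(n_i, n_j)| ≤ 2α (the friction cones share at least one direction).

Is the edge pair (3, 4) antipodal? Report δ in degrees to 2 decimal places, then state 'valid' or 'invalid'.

δ = 155.39°, invalid

α = atan 0.7 = 34.99°;  2α = 69.98°
edge 3: e_3 = (+1.77, +0.31);  n_3 = (+0.1725, -0.9850)
edge 4: e_4 = (+1.99, +1.37);  n_4 = (+0.5671, -0.8237)
∠(n_3, n_4) = 24.61°
δ = |180° − 24.61°| = 155.39°
155.39° > 2α = 69.98°  →  invalid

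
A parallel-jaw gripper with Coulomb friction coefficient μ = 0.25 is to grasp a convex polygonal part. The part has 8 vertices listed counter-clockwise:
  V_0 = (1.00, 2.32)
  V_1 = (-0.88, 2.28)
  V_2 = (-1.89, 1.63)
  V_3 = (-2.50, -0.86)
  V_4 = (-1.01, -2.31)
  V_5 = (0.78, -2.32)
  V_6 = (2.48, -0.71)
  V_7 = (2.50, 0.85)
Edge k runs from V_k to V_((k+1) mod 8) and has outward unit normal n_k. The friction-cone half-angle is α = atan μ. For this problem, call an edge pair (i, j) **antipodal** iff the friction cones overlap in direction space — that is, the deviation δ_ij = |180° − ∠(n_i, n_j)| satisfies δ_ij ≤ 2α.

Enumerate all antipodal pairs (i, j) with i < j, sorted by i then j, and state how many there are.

α = atan 0.25 = 14.04°;  2α = 28.07°
n_0 = (-0.0213, +0.9998)
n_1 = (-0.5412, +0.8409)
n_2 = (-0.9713, +0.2379)
n_3 = (-0.6974, -0.7167)
n_4 = (-0.0056, -1.0000)
n_5 = (+0.6876, -0.7261)
n_6 = (+0.9999, -0.0128)
n_7 = (+0.6999, +0.7142)
  (0,1): δ = 148.45°  ·
  (0,2): δ = 104.98°  ·
  (0,3): δ = 45.44°  ·
  (0,4): δ = 1.54°  ✓
  (0,5): δ = 42.22°  ·
  (0,6): δ = 88.05°  ·
  (0,7): δ = 134.36°  ·
  (1,2): δ = 136.53°  ·
  (1,3): δ = 76.98°  ·
  (1,4): δ = 33.08°  ·
  (1,5): δ = 10.68°  ✓
  (1,6): δ = 56.50°  ·
  (1,7): δ = 102.81°  ·
  (2,3): δ = 120.46°  ·
  (2,4): δ = 76.55°  ·
  (2,5): δ = 32.79°  ·
  (2,6): δ = 13.03°  ✓
  (2,7): δ = 59.34°  ·
  (3,4): δ = 136.10°  ·
  (3,5): δ = 92.34°  ·
  (3,6): δ = 46.51°  ·
  (3,7): δ = 0.20°  ✓
  (4,5): δ = 136.24°  ·
  (4,6): δ = 90.41°  ·
  (4,7): δ = 44.10°  ·
  (5,6): δ = 134.18°  ·
  (5,7): δ = 87.86°  ·
  (6,7): δ = 133.69°  ·
antipodal pairs: 4

count = 4; pairs: (0,4), (1,5), (2,6), (3,7)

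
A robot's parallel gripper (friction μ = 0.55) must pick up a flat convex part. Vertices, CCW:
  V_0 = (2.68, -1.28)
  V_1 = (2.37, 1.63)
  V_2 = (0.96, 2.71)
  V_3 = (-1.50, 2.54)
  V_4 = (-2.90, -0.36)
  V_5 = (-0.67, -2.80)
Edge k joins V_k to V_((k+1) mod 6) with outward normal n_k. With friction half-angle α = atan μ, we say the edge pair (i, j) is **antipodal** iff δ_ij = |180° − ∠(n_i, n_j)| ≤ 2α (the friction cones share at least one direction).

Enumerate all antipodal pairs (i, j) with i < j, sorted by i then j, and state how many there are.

α = atan 0.55 = 28.81°;  2α = 57.62°
n_0 = (+0.9944, +0.1059)
n_1 = (+0.6081, +0.7939)
n_2 = (-0.0689, +0.9976)
n_3 = (-0.9006, +0.4347)
n_4 = (-0.7382, -0.6746)
n_5 = (+0.4132, -0.9106)
  (0,1): δ = 133.53°  ·
  (0,2): δ = 92.13°  ·
  (0,3): δ = 31.85°  ✓
  (0,4): δ = 36.34°  ✓
  (0,5): δ = 108.32°  ·
  (1,2): δ = 138.60°  ·
  (1,3): δ = 78.32°  ·
  (1,4): δ = 10.12°  ✓
  (1,5): δ = 61.86°  ·
  (2,3): δ = 119.72°  ·
  (2,4): δ = 51.53°  ✓
  (2,5): δ = 20.45°  ✓
  (3,4): δ = 111.81°  ·
  (3,5): δ = 39.83°  ✓
  (4,5): δ = 108.02°  ·
antipodal pairs: 6

count = 6; pairs: (0,3), (0,4), (1,4), (2,4), (2,5), (3,5)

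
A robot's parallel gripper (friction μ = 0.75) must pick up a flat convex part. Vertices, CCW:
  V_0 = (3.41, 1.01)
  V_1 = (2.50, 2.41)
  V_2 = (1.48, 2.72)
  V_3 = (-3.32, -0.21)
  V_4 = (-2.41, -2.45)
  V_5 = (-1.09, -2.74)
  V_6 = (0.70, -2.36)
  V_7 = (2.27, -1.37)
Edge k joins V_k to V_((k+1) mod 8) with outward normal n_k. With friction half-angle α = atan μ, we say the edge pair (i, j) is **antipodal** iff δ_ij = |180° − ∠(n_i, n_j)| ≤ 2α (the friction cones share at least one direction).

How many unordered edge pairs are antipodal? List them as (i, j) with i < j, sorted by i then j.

α = atan 0.75 = 36.87°;  2α = 73.74°
n_0 = (+0.8384, +0.5450)
n_1 = (+0.2908, +0.9568)
n_2 = (-0.5210, +0.8535)
n_3 = (-0.9265, -0.3764)
n_4 = (-0.2146, -0.9767)
n_5 = (+0.2077, -0.9782)
n_6 = (+0.5334, -0.8459)
n_7 = (+0.9019, -0.4320)
  (0,1): δ = 139.93°  ·
  (0,2): δ = 91.62°  ·
  (0,3): δ = 10.91°  ✓
  (0,4): δ = 44.59°  ✓
  (0,5): δ = 68.96°  ✓
  (0,6): δ = 89.21°  ·
  (0,7): δ = 121.38°  ·
  (1,2): δ = 131.69°  ·
  (1,3): δ = 50.99°  ✓
  (1,4): δ = 4.51°  ✓
  (1,5): δ = 28.89°  ✓
  (1,6): δ = 49.14°  ✓
  (1,7): δ = 81.31°  ·
  (2,3): δ = 99.29°  ·
  (2,4): δ = 43.79°  ✓
  (2,5): δ = 19.42°  ✓
  (2,6): δ = 0.83°  ✓
  (2,7): δ = 33.01°  ✓
  (3,4): δ = 124.50°  ·
  (3,5): δ = 100.12°  ·
  (3,6): δ = 79.88°  ·
  (3,7): δ = 47.70°  ✓
  (4,5): δ = 155.62°  ·
  (4,6): δ = 135.37°  ·
  (4,7): δ = 103.20°  ·
  (5,6): δ = 159.75°  ·
  (5,7): δ = 127.58°  ·
  (6,7): δ = 147.83°  ·
antipodal pairs: 12

count = 12; pairs: (0,3), (0,4), (0,5), (1,3), (1,4), (1,5), (1,6), (2,4), (2,5), (2,6), (2,7), (3,7)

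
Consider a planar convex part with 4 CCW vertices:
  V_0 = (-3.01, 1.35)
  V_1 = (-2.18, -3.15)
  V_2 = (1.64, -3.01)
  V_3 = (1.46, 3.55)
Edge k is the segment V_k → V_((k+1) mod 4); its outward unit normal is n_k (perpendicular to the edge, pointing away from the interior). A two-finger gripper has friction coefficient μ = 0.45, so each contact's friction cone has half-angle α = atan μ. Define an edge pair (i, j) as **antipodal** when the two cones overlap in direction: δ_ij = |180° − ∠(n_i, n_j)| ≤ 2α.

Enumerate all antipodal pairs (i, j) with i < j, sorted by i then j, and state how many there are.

count = 2; pairs: (0,2), (1,3)

α = atan 0.45 = 24.23°;  2α = 48.46°
n_0 = (-0.9834, -0.1814)
n_1 = (+0.0366, -0.9993)
n_2 = (+0.9996, +0.0274)
n_3 = (-0.4416, +0.8972)
  (0,1): δ = 98.35°  ·
  (0,2): δ = 8.88°  ✓
  (0,3): δ = 105.75°  ·
  (1,2): δ = 90.53°  ·
  (1,3): δ = 24.11°  ✓
  (2,3): δ = 65.37°  ·
antipodal pairs: 2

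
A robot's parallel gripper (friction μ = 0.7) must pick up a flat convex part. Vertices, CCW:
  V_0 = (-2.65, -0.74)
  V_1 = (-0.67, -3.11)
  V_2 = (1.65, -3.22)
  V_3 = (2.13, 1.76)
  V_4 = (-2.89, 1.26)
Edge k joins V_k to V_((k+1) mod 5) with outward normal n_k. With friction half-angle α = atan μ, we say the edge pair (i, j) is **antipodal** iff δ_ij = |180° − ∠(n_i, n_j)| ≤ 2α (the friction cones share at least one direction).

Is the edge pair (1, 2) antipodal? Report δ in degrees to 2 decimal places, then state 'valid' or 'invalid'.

δ = 92.79°, invalid

α = atan 0.7 = 34.99°;  2α = 69.98°
edge 1: e_1 = (+2.32, -0.11);  n_1 = (-0.0474, -0.9989)
edge 2: e_2 = (+0.48, +4.98);  n_2 = (+0.9954, -0.0959)
∠(n_1, n_2) = 87.21°
δ = |180° − 87.21°| = 92.79°
92.79° > 2α = 69.98°  →  invalid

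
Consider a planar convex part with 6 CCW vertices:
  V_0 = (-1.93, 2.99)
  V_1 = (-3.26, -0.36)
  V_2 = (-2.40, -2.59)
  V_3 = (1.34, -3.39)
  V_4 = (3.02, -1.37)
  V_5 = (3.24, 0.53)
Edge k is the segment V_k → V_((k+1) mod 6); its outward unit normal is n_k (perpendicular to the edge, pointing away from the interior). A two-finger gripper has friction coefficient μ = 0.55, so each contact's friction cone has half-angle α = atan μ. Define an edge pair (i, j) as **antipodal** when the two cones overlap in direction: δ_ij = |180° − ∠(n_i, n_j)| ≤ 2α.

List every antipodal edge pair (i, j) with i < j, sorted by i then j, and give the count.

α = atan 0.55 = 28.81°;  2α = 57.62°
n_0 = (-0.9294, +0.3690)
n_1 = (-0.9330, -0.3598)
n_2 = (-0.2092, -0.9779)
n_3 = (+0.7688, -0.6394)
n_4 = (+0.9934, -0.1150)
n_5 = (+0.4297, +0.9030)
  (0,1): δ = 137.26°  ·
  (0,2): δ = 80.42°  ·
  (0,3): δ = 18.10°  ✓
  (0,4): δ = 15.05°  ✓
  (0,5): δ = 86.21°  ·
  (1,2): δ = 123.16°  ·
  (1,3): δ = 60.84°  ·
  (1,4): δ = 27.69°  ✓
  (1,5): δ = 43.46°  ✓
  (2,3): δ = 117.68°  ·
  (2,4): δ = 84.53°  ·
  (2,5): δ = 13.37°  ✓
  (3,4): δ = 146.86°  ·
  (3,5): δ = 75.70°  ·
  (4,5): δ = 108.84°  ·
antipodal pairs: 5

count = 5; pairs: (0,3), (0,4), (1,4), (1,5), (2,5)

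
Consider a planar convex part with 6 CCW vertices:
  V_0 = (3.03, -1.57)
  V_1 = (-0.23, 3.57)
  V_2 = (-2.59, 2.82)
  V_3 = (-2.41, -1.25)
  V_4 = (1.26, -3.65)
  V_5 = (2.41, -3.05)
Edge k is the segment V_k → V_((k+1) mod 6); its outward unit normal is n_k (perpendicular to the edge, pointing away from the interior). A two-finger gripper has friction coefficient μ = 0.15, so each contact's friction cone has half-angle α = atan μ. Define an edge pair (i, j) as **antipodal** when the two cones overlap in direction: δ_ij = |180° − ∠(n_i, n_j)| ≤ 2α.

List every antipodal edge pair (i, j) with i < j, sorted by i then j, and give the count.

count = 1; pairs: (1,4)

α = atan 0.15 = 8.53°;  2α = 17.06°
n_0 = (+0.8445, +0.5356)
n_1 = (-0.3029, +0.9530)
n_2 = (-0.9990, -0.0442)
n_3 = (-0.5473, -0.8369)
n_4 = (+0.4626, -0.8866)
n_5 = (+0.9223, -0.3864)
  (0,1): δ = 104.75°  ·
  (0,2): δ = 29.85°  ·
  (0,3): δ = 24.43°  ·
  (0,4): δ = 85.17°  ·
  (0,5): δ = 124.89°  ·
  (1,2): δ = 105.10°  ·
  (1,3): δ = 50.81°  ·
  (1,4): δ = 9.92°  ✓
  (1,5): δ = 49.64°  ·
  (2,3): δ = 125.72°  ·
  (2,4): δ = 64.98°  ·
  (2,5): δ = 25.26°  ·
  (3,4): δ = 119.26°  ·
  (3,5): δ = 79.55°  ·
  (4,5): δ = 140.28°  ·
antipodal pairs: 1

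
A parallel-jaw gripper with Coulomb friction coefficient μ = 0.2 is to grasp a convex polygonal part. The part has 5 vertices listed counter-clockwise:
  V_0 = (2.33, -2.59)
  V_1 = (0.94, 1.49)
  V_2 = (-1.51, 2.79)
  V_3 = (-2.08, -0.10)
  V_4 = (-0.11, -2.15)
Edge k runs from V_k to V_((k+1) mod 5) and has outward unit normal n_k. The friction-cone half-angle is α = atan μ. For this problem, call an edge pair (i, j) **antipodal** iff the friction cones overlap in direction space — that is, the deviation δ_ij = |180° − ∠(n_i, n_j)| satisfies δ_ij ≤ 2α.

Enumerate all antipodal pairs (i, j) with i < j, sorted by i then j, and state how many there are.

α = atan 0.2 = 11.31°;  2α = 22.62°
n_0 = (+0.9466, +0.3225)
n_1 = (+0.4687, +0.8833)
n_2 = (-0.9811, +0.1935)
n_3 = (-0.7210, -0.6929)
n_4 = (-0.1775, -0.9841)
  (0,1): δ = 136.76°  ·
  (0,2): δ = 29.97°  ·
  (0,3): δ = 25.05°  ·
  (0,4): δ = 60.96°  ·
  (1,2): δ = 73.21°  ·
  (1,3): δ = 18.19°  ✓
  (1,4): δ = 17.73°  ✓
  (2,3): δ = 124.98°  ·
  (2,4): δ = 89.06°  ·
  (3,4): δ = 144.08°  ·
antipodal pairs: 2

count = 2; pairs: (1,3), (1,4)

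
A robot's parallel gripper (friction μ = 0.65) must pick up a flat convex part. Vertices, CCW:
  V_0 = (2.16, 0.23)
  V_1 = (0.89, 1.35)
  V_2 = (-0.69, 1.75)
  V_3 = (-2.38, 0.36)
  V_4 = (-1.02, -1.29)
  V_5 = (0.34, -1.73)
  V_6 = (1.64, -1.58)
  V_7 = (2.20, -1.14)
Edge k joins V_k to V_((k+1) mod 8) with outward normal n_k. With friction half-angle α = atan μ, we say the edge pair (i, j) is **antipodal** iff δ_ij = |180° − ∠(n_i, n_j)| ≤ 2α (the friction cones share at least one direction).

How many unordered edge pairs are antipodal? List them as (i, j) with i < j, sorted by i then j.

α = atan 0.65 = 33.02°;  2α = 66.05°
n_0 = (+0.6614, +0.7500)
n_1 = (+0.2454, +0.9694)
n_2 = (-0.6352, +0.7723)
n_3 = (-0.7717, -0.6360)
n_4 = (-0.3078, -0.9514)
n_5 = (+0.1146, -0.9934)
n_6 = (+0.6178, -0.7863)
n_7 = (+0.9996, +0.0292)
  (0,1): δ = 152.80°  ·
  (0,2): δ = 99.15°  ·
  (0,3): δ = 9.09°  ✓
  (0,4): δ = 23.48°  ✓
  (0,5): δ = 47.99°  ✓
  (0,6): δ = 79.57°  ·
  (0,7): δ = 133.08°  ·
  (1,2): δ = 126.36°  ·
  (1,3): δ = 36.30°  ✓
  (1,4): δ = 3.72°  ✓
  (1,5): δ = 20.79°  ✓
  (1,6): δ = 52.36°  ✓
  (1,7): δ = 105.88°  ·
  (2,3): δ = 89.94°  ·
  (2,4): δ = 57.36°  ✓
  (2,5): δ = 32.85°  ✓
  (2,6): δ = 1.28°  ✓
  (2,7): δ = 52.24°  ✓
  (3,4): δ = 147.42°  ·
  (3,5): δ = 122.91°  ·
  (3,6): δ = 91.34°  ·
  (3,7): δ = 37.82°  ✓
  (4,5): δ = 155.49°  ·
  (4,6): δ = 123.91°  ·
  (4,7): δ = 70.40°  ·
  (5,6): δ = 148.42°  ·
  (5,7): δ = 94.91°  ·
  (6,7): δ = 126.48°  ·
antipodal pairs: 12

count = 12; pairs: (0,3), (0,4), (0,5), (1,3), (1,4), (1,5), (1,6), (2,4), (2,5), (2,6), (2,7), (3,7)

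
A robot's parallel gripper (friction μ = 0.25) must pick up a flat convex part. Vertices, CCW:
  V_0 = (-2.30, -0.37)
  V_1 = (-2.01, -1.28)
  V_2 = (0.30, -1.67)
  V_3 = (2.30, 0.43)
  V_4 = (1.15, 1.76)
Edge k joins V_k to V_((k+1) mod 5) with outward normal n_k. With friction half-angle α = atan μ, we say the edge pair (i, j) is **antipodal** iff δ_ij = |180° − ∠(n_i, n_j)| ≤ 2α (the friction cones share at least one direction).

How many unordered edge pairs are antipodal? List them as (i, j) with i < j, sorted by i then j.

α = atan 0.25 = 14.04°;  2α = 28.07°
n_0 = (-0.9528, -0.3036)
n_1 = (-0.1665, -0.9860)
n_2 = (+0.7241, -0.6897)
n_3 = (+0.7564, +0.6541)
n_4 = (-0.5253, +0.8509)
  (0,1): δ = 117.26°  ·
  (0,2): δ = 61.28°  ·
  (0,3): δ = 23.17°  ✓
  (0,4): δ = 104.01°  ·
  (1,2): δ = 124.02°  ·
  (1,3): δ = 39.57°  ·
  (1,4): δ = 41.27°  ·
  (2,3): δ = 95.55°  ·
  (2,4): δ = 14.71°  ✓
  (3,4): δ = 99.16°  ·
antipodal pairs: 2

count = 2; pairs: (0,3), (2,4)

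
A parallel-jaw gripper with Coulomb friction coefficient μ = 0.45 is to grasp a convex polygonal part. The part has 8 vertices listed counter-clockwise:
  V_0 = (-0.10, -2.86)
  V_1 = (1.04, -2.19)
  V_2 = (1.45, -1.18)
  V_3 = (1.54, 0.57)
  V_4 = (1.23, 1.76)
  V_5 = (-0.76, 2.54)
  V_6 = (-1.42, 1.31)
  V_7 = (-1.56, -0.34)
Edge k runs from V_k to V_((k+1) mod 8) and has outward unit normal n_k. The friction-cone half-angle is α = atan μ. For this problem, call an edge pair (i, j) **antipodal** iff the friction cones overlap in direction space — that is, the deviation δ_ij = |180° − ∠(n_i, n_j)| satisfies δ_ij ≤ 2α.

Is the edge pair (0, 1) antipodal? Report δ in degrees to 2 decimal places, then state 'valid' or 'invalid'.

δ = 142.54°, invalid

α = atan 0.45 = 24.23°;  2α = 48.46°
edge 0: e_0 = (+1.14, +0.67);  n_0 = (+0.5067, -0.8621)
edge 1: e_1 = (+0.41, +1.01);  n_1 = (+0.9266, -0.3761)
∠(n_0, n_1) = 37.46°
δ = |180° − 37.46°| = 142.54°
142.54° > 2α = 48.46°  →  invalid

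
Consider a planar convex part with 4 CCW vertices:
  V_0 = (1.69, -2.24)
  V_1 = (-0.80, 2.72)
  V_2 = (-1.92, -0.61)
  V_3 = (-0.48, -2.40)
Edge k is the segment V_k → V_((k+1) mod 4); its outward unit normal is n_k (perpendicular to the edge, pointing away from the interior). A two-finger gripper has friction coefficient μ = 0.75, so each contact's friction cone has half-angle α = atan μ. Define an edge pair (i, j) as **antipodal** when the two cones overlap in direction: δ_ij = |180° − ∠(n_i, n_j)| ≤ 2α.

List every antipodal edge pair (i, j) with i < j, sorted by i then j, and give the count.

α = atan 0.75 = 36.87°;  2α = 73.74°
n_0 = (+0.8937, +0.4487)
n_1 = (-0.9478, +0.3188)
n_2 = (-0.7792, -0.6268)
n_3 = (+0.0735, -0.9973)
  (0,1): δ = 45.25°  ✓
  (0,2): δ = 12.16°  ✓
  (0,3): δ = 67.56°  ✓
  (1,2): δ = 122.59°  ·
  (1,3): δ = 67.19°  ✓
  (2,3): δ = 124.60°  ·
antipodal pairs: 4

count = 4; pairs: (0,1), (0,2), (0,3), (1,3)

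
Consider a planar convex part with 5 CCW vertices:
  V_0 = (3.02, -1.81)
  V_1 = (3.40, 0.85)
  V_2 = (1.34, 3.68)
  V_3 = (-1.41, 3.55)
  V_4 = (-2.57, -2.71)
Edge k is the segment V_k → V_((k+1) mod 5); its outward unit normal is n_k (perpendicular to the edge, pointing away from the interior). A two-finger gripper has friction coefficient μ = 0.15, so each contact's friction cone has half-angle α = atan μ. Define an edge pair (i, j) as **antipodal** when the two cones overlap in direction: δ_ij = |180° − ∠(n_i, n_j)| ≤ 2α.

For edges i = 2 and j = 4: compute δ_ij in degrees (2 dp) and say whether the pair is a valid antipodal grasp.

α = atan 0.15 = 8.53°;  2α = 17.06°
edge 2: e_2 = (-2.75, -0.13);  n_2 = (-0.0472, +0.9989)
edge 4: e_4 = (+5.59, +0.90);  n_4 = (+0.1590, -0.9873)
∠(n_2, n_4) = 173.56°
δ = |180° − 173.56°| = 6.44°
6.44° ≤ 2α = 17.06°  →  valid

δ = 6.44°, valid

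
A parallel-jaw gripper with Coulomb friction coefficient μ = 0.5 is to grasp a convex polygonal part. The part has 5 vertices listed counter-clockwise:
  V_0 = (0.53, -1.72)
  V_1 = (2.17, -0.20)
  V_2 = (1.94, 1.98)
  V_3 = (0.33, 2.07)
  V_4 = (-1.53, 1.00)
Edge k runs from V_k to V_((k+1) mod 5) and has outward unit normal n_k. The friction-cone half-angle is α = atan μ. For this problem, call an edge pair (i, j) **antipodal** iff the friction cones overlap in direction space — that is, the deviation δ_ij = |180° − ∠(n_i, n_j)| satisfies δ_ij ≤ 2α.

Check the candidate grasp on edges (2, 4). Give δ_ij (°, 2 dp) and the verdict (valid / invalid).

δ = 49.66°, valid

α = atan 0.5 = 26.57°;  2α = 53.13°
edge 2: e_2 = (-1.61, +0.09);  n_2 = (+0.0558, +0.9984)
edge 4: e_4 = (+2.06, -2.72);  n_4 = (-0.7972, -0.6037)
∠(n_2, n_4) = 130.34°
δ = |180° − 130.34°| = 49.66°
49.66° ≤ 2α = 53.13°  →  valid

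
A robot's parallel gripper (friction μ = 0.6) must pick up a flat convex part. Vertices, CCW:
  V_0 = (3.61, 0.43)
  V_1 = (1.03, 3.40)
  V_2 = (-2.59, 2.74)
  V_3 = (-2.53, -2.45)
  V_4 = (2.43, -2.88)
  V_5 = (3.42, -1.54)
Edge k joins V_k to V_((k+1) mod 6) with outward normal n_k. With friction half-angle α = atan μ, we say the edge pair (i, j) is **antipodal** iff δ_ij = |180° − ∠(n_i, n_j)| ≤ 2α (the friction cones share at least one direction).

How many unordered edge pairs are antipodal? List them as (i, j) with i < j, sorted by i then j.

α = atan 0.6 = 30.96°;  2α = 61.93°
n_0 = (+0.7549, +0.6558)
n_1 = (-0.1794, +0.9838)
n_2 = (-0.9999, -0.0116)
n_3 = (-0.0864, -0.9963)
n_4 = (+0.8043, -0.5942)
n_5 = (+0.9954, -0.0960)
  (0,1): δ = 120.65°  ·
  (0,2): δ = 40.32°  ✓
  (0,3): δ = 44.06°  ✓
  (0,4): δ = 102.56°  ·
  (0,5): δ = 133.51°  ·
  (1,2): δ = 99.67°  ·
  (1,3): δ = 15.29°  ✓
  (1,4): δ = 43.21°  ✓
  (1,5): δ = 74.16°  ·
  (2,3): δ = 95.62°  ·
  (2,4): δ = 37.12°  ✓
  (2,5): δ = 6.17°  ✓
  (3,4): δ = 121.50°  ·
  (3,5): δ = 90.55°  ·
  (4,5): δ = 149.05°  ·
antipodal pairs: 6

count = 6; pairs: (0,2), (0,3), (1,3), (1,4), (2,4), (2,5)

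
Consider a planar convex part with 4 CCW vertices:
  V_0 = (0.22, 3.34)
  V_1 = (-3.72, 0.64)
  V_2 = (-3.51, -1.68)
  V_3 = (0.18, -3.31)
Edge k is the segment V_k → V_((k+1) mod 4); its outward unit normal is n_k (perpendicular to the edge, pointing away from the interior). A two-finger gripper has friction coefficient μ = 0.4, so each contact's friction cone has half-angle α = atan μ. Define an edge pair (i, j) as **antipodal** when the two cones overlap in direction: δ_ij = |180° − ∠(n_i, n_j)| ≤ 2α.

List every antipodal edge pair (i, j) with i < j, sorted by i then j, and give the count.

count = 1; pairs: (1,3)

α = atan 0.4 = 21.80°;  2α = 43.60°
n_0 = (-0.5653, +0.8249)
n_1 = (-0.9959, -0.0901)
n_2 = (-0.4041, -0.9147)
n_3 = (+1.0000, -0.0060)
  (0,1): δ = 119.25°  ·
  (0,2): δ = 58.25°  ·
  (0,3): δ = 55.23°  ·
  (1,2): δ = 119.00°  ·
  (1,3): δ = 5.52°  ✓
  (2,3): δ = 66.51°  ·
antipodal pairs: 1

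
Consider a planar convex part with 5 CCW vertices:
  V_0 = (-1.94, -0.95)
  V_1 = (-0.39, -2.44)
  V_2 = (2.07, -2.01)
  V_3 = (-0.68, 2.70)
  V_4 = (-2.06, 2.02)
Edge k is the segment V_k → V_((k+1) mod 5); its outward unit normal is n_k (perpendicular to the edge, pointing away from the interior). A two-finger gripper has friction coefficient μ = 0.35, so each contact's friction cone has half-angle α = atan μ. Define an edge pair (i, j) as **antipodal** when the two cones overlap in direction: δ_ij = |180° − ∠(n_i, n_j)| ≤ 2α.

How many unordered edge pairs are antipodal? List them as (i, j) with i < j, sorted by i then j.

count = 3; pairs: (0,2), (1,3), (2,4)

α = atan 0.35 = 19.29°;  2α = 38.58°
n_0 = (-0.6930, -0.7209)
n_1 = (+0.1722, -0.9851)
n_2 = (+0.8636, +0.5042)
n_3 = (-0.4420, +0.8970)
n_4 = (-0.9992, -0.0404)
  (0,1): δ = 126.22°  ·
  (0,2): δ = 15.85°  ✓
  (0,3): δ = 70.10°  ·
  (0,4): δ = 136.18°  ·
  (1,2): δ = 69.64°  ·
  (1,3): δ = 16.32°  ✓
  (1,4): δ = 82.40°  ·
  (2,3): δ = 94.05°  ·
  (2,4): δ = 27.97°  ✓
  (3,4): δ = 113.92°  ·
antipodal pairs: 3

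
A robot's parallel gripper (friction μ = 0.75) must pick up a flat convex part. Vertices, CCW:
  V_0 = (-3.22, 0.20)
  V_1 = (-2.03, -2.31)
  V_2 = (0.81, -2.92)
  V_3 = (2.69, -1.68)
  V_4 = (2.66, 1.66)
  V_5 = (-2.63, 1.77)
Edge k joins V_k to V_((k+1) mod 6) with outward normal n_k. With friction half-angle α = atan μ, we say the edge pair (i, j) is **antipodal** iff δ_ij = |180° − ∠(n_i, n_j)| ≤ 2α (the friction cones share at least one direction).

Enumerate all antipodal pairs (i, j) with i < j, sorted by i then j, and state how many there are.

α = atan 0.75 = 36.87°;  2α = 73.74°
n_0 = (-0.9036, -0.4284)
n_1 = (-0.2100, -0.9777)
n_2 = (+0.5506, -0.8348)
n_3 = (+1.0000, +0.0090)
n_4 = (+0.0208, +0.9998)
n_5 = (-0.9361, +0.3518)
  (0,1): δ = 127.49°  ·
  (0,2): δ = 81.96°  ·
  (0,3): δ = 24.85°  ✓
  (0,4): δ = 63.44°  ✓
  (0,5): δ = 134.04°  ·
  (1,2): δ = 134.47°  ·
  (1,3): δ = 77.36°  ·
  (1,4): δ = 10.93°  ✓
  (1,5): δ = 81.53°  ·
  (2,3): δ = 122.89°  ·
  (2,4): δ = 34.60°  ✓
  (2,5): δ = 36.00°  ✓
  (3,4): δ = 91.71°  ·
  (3,5): δ = 21.11°  ✓
  (4,5): δ = 109.40°  ·
antipodal pairs: 6

count = 6; pairs: (0,3), (0,4), (1,4), (2,4), (2,5), (3,5)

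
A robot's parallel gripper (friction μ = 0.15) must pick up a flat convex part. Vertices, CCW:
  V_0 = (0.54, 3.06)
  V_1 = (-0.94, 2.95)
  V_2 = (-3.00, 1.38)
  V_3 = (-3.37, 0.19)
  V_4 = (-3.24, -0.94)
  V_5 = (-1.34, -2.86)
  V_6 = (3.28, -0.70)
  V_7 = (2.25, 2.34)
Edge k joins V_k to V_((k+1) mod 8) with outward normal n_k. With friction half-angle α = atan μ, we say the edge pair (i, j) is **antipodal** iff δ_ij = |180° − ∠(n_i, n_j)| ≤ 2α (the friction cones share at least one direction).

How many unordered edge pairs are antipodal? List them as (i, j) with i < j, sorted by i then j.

count = 2; pairs: (1,5), (3,6)

α = atan 0.15 = 8.53°;  2α = 17.06°
n_0 = (-0.0741, +0.9972)
n_1 = (-0.6062, +0.7953)
n_2 = (-0.9549, +0.2969)
n_3 = (-0.9934, -0.1143)
n_4 = (-0.7108, -0.7034)
n_5 = (+0.4235, -0.9059)
n_6 = (+0.9471, +0.3209)
n_7 = (+0.3881, +0.9216)
  (0,1): δ = 146.94°  ·
  (0,2): δ = 111.52°  ·
  (0,3): δ = 87.69°  ·
  (0,4): δ = 49.55°  ·
  (0,5): δ = 20.81°  ·
  (0,6): δ = 104.47°  ·
  (0,7): δ = 152.92°  ·
  (1,2): δ = 144.58°  ·
  (1,3): δ = 120.75°  ·
  (1,4): δ = 82.61°  ·
  (1,5): δ = 12.25°  ✓
  (1,6): δ = 71.40°  ·
  (1,7): δ = 119.85°  ·
  (2,3): δ = 156.17°  ·
  (2,4): δ = 118.03°  ·
  (2,5): δ = 47.67°  ·
  (2,6): δ = 35.99°  ·
  (2,7): δ = 84.44°  ·
  (3,4): δ = 141.86°  ·
  (3,5): δ = 71.51°  ·
  (3,6): δ = 12.15°  ✓
  (3,7): δ = 60.60°  ·
  (4,5): δ = 109.64°  ·
  (4,6): δ = 25.98°  ·
  (4,7): δ = 22.47°  ·
  (5,6): δ = 96.34°  ·
  (5,7): δ = 47.89°  ·
  (6,7): δ = 131.55°  ·
antipodal pairs: 2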